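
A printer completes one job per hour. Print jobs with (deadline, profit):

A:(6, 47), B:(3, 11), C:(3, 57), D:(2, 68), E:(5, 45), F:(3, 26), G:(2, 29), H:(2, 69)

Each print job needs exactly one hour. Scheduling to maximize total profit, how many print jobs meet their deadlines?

Sort by profit descending; place each in the latest free slot ≤ its deadline.
By profit: H(d2,69), D(d2,68), C(d3,57), A(d6,47), E(d5,45), G(d2,29), F(d3,26), B(d3,11)
H→slot 2; D→slot 1; C→slot 3; A→slot 6; E→slot 5; G skipped; F skipped; B skipped.
5 of 8 scheduled.

5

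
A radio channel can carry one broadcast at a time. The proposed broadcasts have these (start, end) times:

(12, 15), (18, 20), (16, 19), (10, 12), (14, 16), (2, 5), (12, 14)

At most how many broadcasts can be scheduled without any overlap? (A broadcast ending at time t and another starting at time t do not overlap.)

Sort by end time and greedily take each interval whose start is ≥ the last chosen end.
Sorted by end: (2,5)  (10,12)  (12,14)  (12,15)  (14,16)  (16,19)  (18,20)
take (2,5); take (10,12); take (12,14); take (14,16); take (16,19); skip (18,20).
Selected 5 broadcasts.

5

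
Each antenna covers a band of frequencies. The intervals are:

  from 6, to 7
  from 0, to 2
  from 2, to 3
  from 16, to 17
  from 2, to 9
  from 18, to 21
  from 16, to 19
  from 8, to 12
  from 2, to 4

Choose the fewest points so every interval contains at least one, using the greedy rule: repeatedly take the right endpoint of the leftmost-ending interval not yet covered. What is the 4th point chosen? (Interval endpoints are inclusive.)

17

Sorted: [0,2] [2,3] [2,4] [6,7] [2,9] [8,12] [16,17] [16,19] [18,21]
{[0,2],[2,3],[2,4]} hit by 2; {[6,7],[2,9]} hit by 7; {[8,12]} hit by 12; {[16,17],[16,19]} hit by 17; {[18,21]} hit by 21.
Points: 2, 7, 12, 17, 21 (5 total).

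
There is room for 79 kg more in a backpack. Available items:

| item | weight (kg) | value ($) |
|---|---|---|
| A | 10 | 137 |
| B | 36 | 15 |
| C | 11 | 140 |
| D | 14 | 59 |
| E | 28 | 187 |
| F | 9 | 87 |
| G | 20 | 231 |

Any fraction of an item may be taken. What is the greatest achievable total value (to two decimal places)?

786.21

Ratios (sorted): A 13.70, C 12.73, G 11.55, F 9.67, E 6.68, D 4.21, B 0.42
take A (10 @ 137); take C (11 @ 140); take G (20 @ 231); take F (9 @ 87); take E (28 @ 187); take 1/14 of D → 4.21. Capacity used 79/79.
Total value = 786.21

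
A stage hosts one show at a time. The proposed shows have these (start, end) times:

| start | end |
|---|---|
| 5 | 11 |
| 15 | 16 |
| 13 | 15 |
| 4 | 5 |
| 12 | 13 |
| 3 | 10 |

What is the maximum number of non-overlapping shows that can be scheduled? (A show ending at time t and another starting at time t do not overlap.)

Order by finish time; keep every interval that doesn't clash with the previous kept one.
Sorted by end: (4,5)  (3,10)  (5,11)  (12,13)  (13,15)  (15,16)
take (4,5); take (5,11); take (12,13); take (13,15); take (15,16).
Selected 5 shows.

5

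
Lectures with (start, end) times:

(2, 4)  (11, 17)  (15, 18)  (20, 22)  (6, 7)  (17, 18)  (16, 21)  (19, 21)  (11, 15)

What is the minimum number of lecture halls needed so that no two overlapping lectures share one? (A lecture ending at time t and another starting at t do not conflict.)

3

Count concurrent intervals with a sweep; the peak is the room count.
starts: [2, 6, 11, 11, 15, 16, 17, 19, 20]
ends:   [4, 7, 15, 17, 18, 18, 21, 21, 22]
s2→1 e4→0 s6→1 e7→0 s11→1 s11→2 e15→1 s15→2 s16→3  — peak 3.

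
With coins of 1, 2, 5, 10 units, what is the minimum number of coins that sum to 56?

7

56 − 5×10→6 − 1×5→1 − 1×1→0
Total coins = 5 + 1 + 1 = 7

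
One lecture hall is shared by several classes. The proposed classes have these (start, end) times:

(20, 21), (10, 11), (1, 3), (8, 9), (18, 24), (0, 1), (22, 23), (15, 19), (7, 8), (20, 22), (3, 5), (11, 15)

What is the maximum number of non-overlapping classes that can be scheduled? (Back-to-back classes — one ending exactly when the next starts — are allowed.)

Greedy by earliest finish: after sorting by end time, pick each interval compatible with the last pick.
By end time: (0,1), (1,3), (3,5), (7,8), (8,9), (10,11), (11,15), (15,19), (20,21), (20,22), (22,23), (18,24).
Pick (0,1); next start ≥ 1 → (1,3); next start ≥ 3 → (3,5); next start ≥ 5 → (7,8); next start ≥ 8 → (8,9); next start ≥ 9 → (10,11); next start ≥ 11 → (11,15); next start ≥ 15 → (15,19); next start ≥ 19 → (20,21); next start ≥ 21 → (22,23).
Selected 10 classes.

10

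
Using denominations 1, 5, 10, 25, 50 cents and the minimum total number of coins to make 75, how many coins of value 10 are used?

Greedy: take as many of the largest coin as possible, then repeat with the remainder.
75 = 1×50 + 1×25
Count of 10: 0

0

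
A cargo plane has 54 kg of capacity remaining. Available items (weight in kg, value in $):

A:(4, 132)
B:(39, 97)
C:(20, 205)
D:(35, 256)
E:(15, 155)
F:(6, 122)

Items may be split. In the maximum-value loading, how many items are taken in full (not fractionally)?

Order: A (132/4=33.00) > F (122/6=20.33) > E (155/15=10.33) > C (205/20=10.25) > D (256/35=7.31) > B (97/39=2.49)
Fill: take A (4 @ 132) → take F (6 @ 122) → take E (15 @ 155) → take C (20 @ 205) → take 9/35 of D → 65.83; 54/54 used.
4 item(s) taken whole; one partial (take 9/35 of D).

4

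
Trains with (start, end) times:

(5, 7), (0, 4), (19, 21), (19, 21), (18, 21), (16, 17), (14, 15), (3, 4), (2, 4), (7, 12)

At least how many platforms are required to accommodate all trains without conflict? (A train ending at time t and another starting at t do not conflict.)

3

starts: [0, 2, 3, 5, 7, 14, 16, 18, 19, 19]
ends:   [4, 4, 4, 7, 12, 15, 17, 21, 21, 21]
s0→1 s2→2 s3→3  — peak 3.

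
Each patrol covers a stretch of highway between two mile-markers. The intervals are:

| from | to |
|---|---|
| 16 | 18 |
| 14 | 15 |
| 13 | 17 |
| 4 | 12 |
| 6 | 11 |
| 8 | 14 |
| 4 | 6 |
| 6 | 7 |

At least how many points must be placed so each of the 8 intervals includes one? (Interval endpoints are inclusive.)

3

By right end: [4,6]  [6,7]  [6,11]  [4,12]  [8,14]  [14,15]  [13,17]  [16,18]
[4,6] uncovered → point at 6; [8,14] uncovered → point at 14; [16,18] uncovered → point at 18.
Points: 6, 14, 18 (3 total).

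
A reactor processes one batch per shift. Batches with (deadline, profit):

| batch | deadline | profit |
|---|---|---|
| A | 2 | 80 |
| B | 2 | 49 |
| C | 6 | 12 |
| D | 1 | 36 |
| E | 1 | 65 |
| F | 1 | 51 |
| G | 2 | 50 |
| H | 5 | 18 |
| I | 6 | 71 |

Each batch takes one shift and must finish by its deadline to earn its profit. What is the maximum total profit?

246

Take jobs in profit order; each goes to the latest open slot no later than its deadline.
By profit: A(d2,80), I(d6,71), E(d1,65), F(d1,51), G(d2,50), B(d2,49), D(d1,36), H(d5,18), C(d6,12)
A→slot 2; I→slot 6; E→slot 1; F skipped; G skipped; B skipped; D skipped; H→slot 5; C→slot 4.
Profit = 65 + 80 + 12 + 18 + 71 = 246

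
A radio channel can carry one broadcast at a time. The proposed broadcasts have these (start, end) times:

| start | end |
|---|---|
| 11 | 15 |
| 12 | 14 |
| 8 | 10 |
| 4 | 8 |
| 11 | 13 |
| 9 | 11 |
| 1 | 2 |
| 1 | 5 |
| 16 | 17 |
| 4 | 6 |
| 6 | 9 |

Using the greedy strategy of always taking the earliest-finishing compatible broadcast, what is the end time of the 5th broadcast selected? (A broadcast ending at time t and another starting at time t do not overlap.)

By end time: (1,2), (1,5), (4,6), (4,8), (6,9), (8,10), (9,11), (11,13), (12,14), (11,15), (16,17).
Pick (1,2); next start ≥ 2 → (4,6); next start ≥ 6 → (6,9); next start ≥ 9 → (9,11); next start ≥ 11 → (11,13); next start ≥ 13 → (16,17).
Selected: (1,2) (4,6) (6,9) (9,11) (11,13) (16,17)

13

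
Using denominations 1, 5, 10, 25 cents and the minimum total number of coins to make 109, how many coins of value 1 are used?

4

Use the largest denomination that fits, subtract, and repeat.
109 = 4×25 + 1×5 + 4×1
Count of 1: 4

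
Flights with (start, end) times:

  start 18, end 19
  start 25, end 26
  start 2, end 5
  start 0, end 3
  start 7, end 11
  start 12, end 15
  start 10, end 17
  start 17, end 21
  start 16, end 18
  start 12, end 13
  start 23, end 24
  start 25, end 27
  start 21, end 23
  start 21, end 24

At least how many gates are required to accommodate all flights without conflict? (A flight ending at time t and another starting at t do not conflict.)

Count concurrent intervals with a sweep; the peak is the room count.
starts: [0, 2, 7, 10, 12, 12, 16, 17, 18, 21, 21, 23, 25, 25]
ends:   [3, 5, 11, 13, 15, 17, 18, 19, 21, 23, 24, 24, 26, 27]
s0→1 s2→2 e3→1 e5→0 s7→1 s10→2 e11→1 s12→2 s12→3  — peak 3.

3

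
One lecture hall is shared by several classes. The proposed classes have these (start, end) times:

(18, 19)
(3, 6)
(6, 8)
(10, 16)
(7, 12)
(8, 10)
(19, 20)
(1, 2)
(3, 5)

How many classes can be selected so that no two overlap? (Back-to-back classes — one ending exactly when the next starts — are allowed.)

7

By end time: (1,2), (3,5), (3,6), (6,8), (8,10), (7,12), (10,16), (18,19), (19,20).
Pick (1,2); next start ≥ 2 → (3,5); next start ≥ 5 → (6,8); next start ≥ 8 → (8,10); next start ≥ 10 → (10,16); next start ≥ 16 → (18,19); next start ≥ 19 → (19,20).
Selected 7 classes.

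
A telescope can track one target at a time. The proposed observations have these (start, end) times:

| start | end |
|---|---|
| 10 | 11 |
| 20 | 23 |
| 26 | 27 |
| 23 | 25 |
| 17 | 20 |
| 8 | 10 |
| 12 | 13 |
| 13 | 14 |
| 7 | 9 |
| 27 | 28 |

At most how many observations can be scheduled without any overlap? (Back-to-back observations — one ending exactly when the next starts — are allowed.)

Greedy by earliest finish: after sorting by end time, pick each interval compatible with the last pick.
By end time: (7,9), (8,10), (10,11), (12,13), (13,14), (17,20), (20,23), (23,25), (26,27), (27,28).
Pick (7,9); next start ≥ 9 → (10,11); next start ≥ 11 → (12,13); next start ≥ 13 → (13,14); next start ≥ 14 → (17,20); next start ≥ 20 → (20,23); next start ≥ 23 → (23,25); next start ≥ 25 → (26,27); next start ≥ 27 → (27,28).
Selected 9 observations.

9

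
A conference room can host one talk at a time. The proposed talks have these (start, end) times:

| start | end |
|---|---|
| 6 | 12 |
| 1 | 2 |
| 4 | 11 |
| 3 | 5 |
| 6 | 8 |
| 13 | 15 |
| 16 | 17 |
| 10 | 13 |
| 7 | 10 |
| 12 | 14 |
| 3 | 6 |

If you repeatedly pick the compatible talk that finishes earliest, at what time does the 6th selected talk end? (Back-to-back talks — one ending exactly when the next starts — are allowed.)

Order by finish time; keep every interval that doesn't clash with the previous kept one.
By end time: (1,2), (3,5), (3,6), (6,8), (7,10), (4,11), (6,12), (10,13), (12,14), (13,15), (16,17).
Pick (1,2); next start ≥ 2 → (3,5); next start ≥ 5 → (6,8); next start ≥ 8 → (10,13); next start ≥ 13 → (13,15); next start ≥ 15 → (16,17).
Selected: (1,2) (3,5) (6,8) (10,13) (13,15) (16,17)

17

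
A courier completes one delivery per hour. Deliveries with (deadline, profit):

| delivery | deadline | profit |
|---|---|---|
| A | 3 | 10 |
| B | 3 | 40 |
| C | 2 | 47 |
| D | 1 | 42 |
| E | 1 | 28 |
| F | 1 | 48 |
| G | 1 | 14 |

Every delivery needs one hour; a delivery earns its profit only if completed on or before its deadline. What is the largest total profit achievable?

By profit: F(d1,48), C(d2,47), D(d1,42), B(d3,40), E(d1,28), G(d1,14), A(d3,10)
F→slot 1; C→slot 2; D skipped; B→slot 3; E skipped; G skipped; A skipped.
Profit = 48 + 47 + 40 = 135

135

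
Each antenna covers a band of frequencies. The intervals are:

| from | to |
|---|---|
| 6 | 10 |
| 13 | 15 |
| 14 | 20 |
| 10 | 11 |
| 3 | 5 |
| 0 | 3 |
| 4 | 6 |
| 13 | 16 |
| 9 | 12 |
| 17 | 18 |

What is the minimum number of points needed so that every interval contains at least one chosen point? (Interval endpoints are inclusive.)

5

Sort by right endpoint; whenever an interval is uncovered, place a point at its right end.
By right end: [0,3]  [3,5]  [4,6]  [6,10]  [10,11]  [9,12]  [13,15]  [13,16]  [17,18]  [14,20]
[0,3] uncovered → point at 3; [4,6] uncovered → point at 6; [10,11] uncovered → point at 11; [13,15] uncovered → point at 15; [17,18] uncovered → point at 18.
Points: 3, 6, 11, 15, 18 (5 total).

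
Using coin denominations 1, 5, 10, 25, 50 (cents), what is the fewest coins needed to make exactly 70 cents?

3

70 = 1×50 + 2×10
Total coins = 1 + 2 = 3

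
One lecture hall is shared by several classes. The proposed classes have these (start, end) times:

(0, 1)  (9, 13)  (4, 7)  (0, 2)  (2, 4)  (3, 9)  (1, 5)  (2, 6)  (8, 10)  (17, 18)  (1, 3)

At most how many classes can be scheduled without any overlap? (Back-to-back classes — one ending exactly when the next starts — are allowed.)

Sorted by end: (0,1)  (0,2)  (1,3)  (2,4)  (1,5)  (2,6)  (4,7)  (3,9)  (8,10)  (9,13)  (17,18)
take (0,1); take (1,3); take (4,7); take (8,10); take (17,18).
Selected 5 classes.

5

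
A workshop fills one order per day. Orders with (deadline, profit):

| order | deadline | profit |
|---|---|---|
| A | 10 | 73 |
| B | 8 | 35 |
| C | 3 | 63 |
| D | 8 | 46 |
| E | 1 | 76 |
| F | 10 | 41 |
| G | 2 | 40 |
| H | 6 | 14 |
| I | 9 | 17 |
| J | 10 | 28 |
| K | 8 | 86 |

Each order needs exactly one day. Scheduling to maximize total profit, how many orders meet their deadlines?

10

Sort by profit descending; place each in the latest free slot ≤ its deadline.
Profit order: K=86 E=76 A=73 C=63 D=46 F=41 G=40 B=35 J=28 I=17 H=14
Assign: K→slot 8, E→slot 1, A→slot 10, C→slot 3, D→slot 7, F→slot 9, G→slot 2, B→slot 6, J→slot 5, I→slot 4, H skipped.
Slots: [1:E] [2:G] [3:C] [4:I] [5:J] [6:B] [7:D] [8:K] [9:F] [10:A]
10 of 11 scheduled.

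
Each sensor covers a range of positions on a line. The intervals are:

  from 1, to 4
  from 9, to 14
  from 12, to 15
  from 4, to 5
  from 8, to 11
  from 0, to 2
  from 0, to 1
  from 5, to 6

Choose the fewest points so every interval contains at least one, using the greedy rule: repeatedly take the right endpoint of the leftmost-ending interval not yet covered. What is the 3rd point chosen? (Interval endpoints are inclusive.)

11

Process intervals by earliest right end; each time one isn't hit yet, stab at its right endpoint.
By right end: [0,1]  [0,2]  [1,4]  [4,5]  [5,6]  [8,11]  [9,14]  [12,15]
[0,1] uncovered → point at 1; [4,5] uncovered → point at 5; [8,11] uncovered → point at 11; [12,15] uncovered → point at 15.
Points: 1, 5, 11, 15 (4 total).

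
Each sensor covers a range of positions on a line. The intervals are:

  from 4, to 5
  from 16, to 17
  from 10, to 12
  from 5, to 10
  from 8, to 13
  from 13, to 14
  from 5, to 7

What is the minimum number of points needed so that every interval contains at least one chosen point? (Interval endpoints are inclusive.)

By right end: [4,5]  [5,7]  [5,10]  [10,12]  [8,13]  [13,14]  [16,17]
[4,5] uncovered → point at 5; [10,12] uncovered → point at 12; [13,14] uncovered → point at 14; [16,17] uncovered → point at 17.
Points: 5, 12, 14, 17 (4 total).

4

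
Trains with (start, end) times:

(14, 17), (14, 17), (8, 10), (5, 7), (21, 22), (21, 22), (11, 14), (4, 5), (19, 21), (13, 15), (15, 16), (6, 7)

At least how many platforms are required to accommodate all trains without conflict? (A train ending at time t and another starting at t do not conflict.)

Count concurrent intervals with a sweep; the peak is the room count.
Events (time:±→running): 4:+→1 5:-→0 5:+→1 6:+→2 7:-→1 7:-→0 8:+→1 10:-→0 11:+→1 13:+→2 14:-→1 14:+→2 14:+→3 … peak 3.

3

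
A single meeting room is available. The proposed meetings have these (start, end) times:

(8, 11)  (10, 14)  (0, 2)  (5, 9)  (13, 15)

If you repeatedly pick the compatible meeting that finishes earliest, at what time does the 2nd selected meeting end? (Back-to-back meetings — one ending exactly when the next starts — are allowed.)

9

Order by finish time; keep every interval that doesn't clash with the previous kept one.
Sorted by end: (0,2)  (5,9)  (8,11)  (10,14)  (13,15)
take (0,2); take (5,9); take (10,14); skip (13,15).
Selected: (0,2) (5,9) (10,14)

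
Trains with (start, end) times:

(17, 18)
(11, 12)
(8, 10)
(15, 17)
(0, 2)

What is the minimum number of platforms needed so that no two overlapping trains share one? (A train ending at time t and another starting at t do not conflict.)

The answer is the maximum number of intervals overlapping at any instant.
Events (time:±→running): 0:+→1 … peak 1.

1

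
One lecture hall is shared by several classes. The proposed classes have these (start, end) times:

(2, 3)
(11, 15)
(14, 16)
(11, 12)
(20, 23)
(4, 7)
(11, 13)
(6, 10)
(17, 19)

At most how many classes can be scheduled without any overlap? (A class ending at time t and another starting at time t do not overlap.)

By end time: (2,3), (4,7), (6,10), (11,12), (11,13), (11,15), (14,16), (17,19), (20,23).
Pick (2,3); next start ≥ 3 → (4,7); next start ≥ 7 → (11,12); next start ≥ 12 → (14,16); next start ≥ 16 → (17,19); next start ≥ 19 → (20,23).
Selected 6 classes.

6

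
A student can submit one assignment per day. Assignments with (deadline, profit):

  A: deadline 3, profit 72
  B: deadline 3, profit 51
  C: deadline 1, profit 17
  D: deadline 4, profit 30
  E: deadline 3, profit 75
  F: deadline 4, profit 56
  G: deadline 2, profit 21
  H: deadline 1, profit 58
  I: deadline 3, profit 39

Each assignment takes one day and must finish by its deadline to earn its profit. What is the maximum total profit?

261

Sort by profit descending; place each in the latest free slot ≤ its deadline.
By profit: E(d3,75), A(d3,72), H(d1,58), F(d4,56), B(d3,51), I(d3,39), D(d4,30), G(d2,21), C(d1,17)
E→slot 3; A→slot 2; H→slot 1; F→slot 4; B skipped; I skipped; D skipped; G skipped; C skipped.
Profit = 58 + 72 + 75 + 56 = 261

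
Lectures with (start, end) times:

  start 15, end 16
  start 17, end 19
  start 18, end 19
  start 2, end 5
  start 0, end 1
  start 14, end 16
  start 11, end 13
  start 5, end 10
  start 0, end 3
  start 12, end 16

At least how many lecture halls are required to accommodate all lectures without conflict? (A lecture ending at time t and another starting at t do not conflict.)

3

Events (time:±→running): 0:+→1 0:+→2 1:-→1 2:+→2 3:-→1 5:-→0 5:+→1 10:-→0 11:+→1 12:+→2 13:-→1 14:+→2 15:+→3 … peak 3.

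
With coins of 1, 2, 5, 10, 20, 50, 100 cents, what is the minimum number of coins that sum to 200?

2

200 − 2×100→0
Total coins = 2 = 2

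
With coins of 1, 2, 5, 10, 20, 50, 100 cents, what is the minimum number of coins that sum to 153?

153 = 1×100 + 1×50 + 1×2 + 1×1
Total coins = 1 + 1 + 1 + 1 = 4

4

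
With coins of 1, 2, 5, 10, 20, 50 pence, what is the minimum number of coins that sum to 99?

Use the largest denomination that fits, subtract, and repeat.
99 − 1×50→49 − 2×20→9 − 1×5→4 − 2×2→0
Total coins = 1 + 2 + 1 + 2 = 6

6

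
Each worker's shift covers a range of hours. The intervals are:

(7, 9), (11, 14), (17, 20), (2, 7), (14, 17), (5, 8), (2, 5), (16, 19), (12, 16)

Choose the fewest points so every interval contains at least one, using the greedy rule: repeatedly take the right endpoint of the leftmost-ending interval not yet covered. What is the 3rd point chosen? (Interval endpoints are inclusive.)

Sort by right endpoint; whenever an interval is uncovered, place a point at its right end.
Sorted: [2,5] [2,7] [5,8] [7,9] [11,14] [12,16] [14,17] [16,19] [17,20]
{[2,5],[2,7],[5,8]} hit by 5; {[7,9]} hit by 9; {[11,14],[12,16],[14,17]} hit by 14; {[16,19],[17,20]} hit by 19.
Points: 5, 9, 14, 19 (4 total).

14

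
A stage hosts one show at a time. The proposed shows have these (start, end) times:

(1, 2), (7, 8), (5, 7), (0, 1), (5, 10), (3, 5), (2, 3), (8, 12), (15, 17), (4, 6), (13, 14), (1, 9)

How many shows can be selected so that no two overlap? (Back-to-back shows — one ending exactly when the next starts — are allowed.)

Sorted by end: (0,1)  (1,2)  (2,3)  (3,5)  (4,6)  (5,7)  (7,8)  (1,9)  (5,10)  (8,12)  (13,14)  (15,17)
take (0,1); take (1,2); take (2,3); take (3,5); skip (4,6); take (5,7); take (7,8); skip (1,9); skip (5,10); take (8,12); take (13,14); take (15,17).
Selected 9 shows.

9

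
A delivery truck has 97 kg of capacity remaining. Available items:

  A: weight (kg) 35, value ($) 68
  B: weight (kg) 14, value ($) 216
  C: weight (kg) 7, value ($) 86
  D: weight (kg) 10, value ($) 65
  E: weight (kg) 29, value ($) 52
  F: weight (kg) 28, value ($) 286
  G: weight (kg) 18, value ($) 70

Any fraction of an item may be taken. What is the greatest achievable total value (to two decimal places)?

761.86

Greedy by value/weight ratio, highest first.
Order: B (216/14=15.43) > C (86/7=12.29) > F (286/28=10.21) > D (65/10=6.50) > G (70/18=3.89) > A (68/35=1.94) > E (52/29=1.79)
Fill: take B (14 @ 216) → take C (7 @ 86) → take F (28 @ 286) → take D (10 @ 65) → take G (18 @ 70) → take 20/35 of A → 38.86; 97/97 used.
Total value = 761.86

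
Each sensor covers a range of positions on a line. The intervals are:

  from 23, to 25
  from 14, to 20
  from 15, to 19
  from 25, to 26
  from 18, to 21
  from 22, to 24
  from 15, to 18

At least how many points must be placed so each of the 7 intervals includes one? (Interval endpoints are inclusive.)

Sort by right endpoint; whenever an interval is uncovered, place a point at its right end.
Sorted: [15,18] [15,19] [14,20] [18,21] [22,24] [23,25] [25,26]
{[15,18],[15,19],[14,20],[18,21]} hit by 18; {[22,24],[23,25]} hit by 24; {[25,26]} hit by 26.
Points: 18, 24, 26 (3 total).

3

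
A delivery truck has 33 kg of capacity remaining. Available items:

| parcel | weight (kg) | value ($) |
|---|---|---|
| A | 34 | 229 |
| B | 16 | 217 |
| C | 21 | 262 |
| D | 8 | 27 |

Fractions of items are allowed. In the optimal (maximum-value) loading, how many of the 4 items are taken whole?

Sort by value per unit weight and fill in that order.
Ratios (sorted): B 13.56, C 12.48, A 6.74, D 3.38
take B (16 @ 217); take 17/21 of C → 212.10. Capacity used 33/33.
1 item(s) taken whole; one partial (take 17/21 of C).

1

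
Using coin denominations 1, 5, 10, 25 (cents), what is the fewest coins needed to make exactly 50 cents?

Use the largest denomination that fits, subtract, and repeat.
50 = 2×25
Total coins = 2 = 2

2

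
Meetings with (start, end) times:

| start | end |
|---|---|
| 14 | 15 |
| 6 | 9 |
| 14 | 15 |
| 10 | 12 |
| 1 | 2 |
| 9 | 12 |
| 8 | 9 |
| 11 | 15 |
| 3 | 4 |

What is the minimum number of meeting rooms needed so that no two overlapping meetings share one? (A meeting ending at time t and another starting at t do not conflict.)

starts: [1, 3, 6, 8, 9, 10, 11, 14, 14]
ends:   [2, 4, 9, 9, 12, 12, 15, 15, 15]
s1→1 e2→0 s3→1 e4→0 s6→1 s8→2 e9→1 e9→0 s9→1 s10→2 s11→3  — peak 3.

3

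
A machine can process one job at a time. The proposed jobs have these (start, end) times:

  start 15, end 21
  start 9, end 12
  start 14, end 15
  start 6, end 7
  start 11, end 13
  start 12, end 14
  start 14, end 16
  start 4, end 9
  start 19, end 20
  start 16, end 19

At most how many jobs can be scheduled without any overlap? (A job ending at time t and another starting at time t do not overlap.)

Greedy by earliest finish: after sorting by end time, pick each interval compatible with the last pick.
By end time: (6,7), (4,9), (9,12), (11,13), (12,14), (14,15), (14,16), (16,19), (19,20), (15,21).
Pick (6,7); next start ≥ 7 → (9,12); next start ≥ 12 → (12,14); next start ≥ 14 → (14,15); next start ≥ 15 → (16,19); next start ≥ 19 → (19,20).
Selected 6 jobs.

6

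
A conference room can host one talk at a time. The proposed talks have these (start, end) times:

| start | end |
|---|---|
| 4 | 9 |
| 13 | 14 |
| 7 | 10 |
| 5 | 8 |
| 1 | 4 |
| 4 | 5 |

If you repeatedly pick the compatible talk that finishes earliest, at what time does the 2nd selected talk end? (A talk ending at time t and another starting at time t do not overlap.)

5

By end time: (1,4), (4,5), (5,8), (4,9), (7,10), (13,14).
Pick (1,4); next start ≥ 4 → (4,5); next start ≥ 5 → (5,8); next start ≥ 8 → (13,14).
Selected: (1,4) (4,5) (5,8) (13,14)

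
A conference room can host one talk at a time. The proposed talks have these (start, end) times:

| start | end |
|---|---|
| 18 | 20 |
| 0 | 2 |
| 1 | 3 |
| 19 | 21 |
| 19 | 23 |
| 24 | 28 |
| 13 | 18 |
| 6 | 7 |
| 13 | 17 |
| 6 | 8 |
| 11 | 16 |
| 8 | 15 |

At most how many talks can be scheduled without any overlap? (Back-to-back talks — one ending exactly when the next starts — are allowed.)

5

Order by finish time; keep every interval that doesn't clash with the previous kept one.
By end time: (0,2), (1,3), (6,7), (6,8), (8,15), (11,16), (13,17), (13,18), (18,20), (19,21), (19,23), (24,28).
Pick (0,2); next start ≥ 2 → (6,7); next start ≥ 7 → (8,15); next start ≥ 15 → (18,20); next start ≥ 20 → (24,28).
Selected 5 talks.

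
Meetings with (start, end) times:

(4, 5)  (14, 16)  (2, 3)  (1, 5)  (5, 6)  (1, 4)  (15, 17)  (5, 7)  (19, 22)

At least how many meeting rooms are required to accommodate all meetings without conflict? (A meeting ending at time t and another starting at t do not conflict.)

3

Count concurrent intervals with a sweep; the peak is the room count.
Events (time:±→running): 1:+→1 1:+→2 2:+→3 … peak 3.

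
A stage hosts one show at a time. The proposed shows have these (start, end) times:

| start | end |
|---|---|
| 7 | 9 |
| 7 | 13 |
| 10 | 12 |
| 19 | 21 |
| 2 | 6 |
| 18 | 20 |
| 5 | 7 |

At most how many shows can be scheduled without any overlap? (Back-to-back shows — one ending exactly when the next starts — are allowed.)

By end time: (2,6), (5,7), (7,9), (10,12), (7,13), (18,20), (19,21).
Pick (2,6); next start ≥ 6 → (7,9); next start ≥ 9 → (10,12); next start ≥ 12 → (18,20).
Selected 4 shows.

4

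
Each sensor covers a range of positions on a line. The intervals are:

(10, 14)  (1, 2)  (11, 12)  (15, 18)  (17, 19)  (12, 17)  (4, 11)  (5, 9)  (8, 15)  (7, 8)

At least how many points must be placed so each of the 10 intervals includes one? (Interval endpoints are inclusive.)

4

Process intervals by earliest right end; each time one isn't hit yet, stab at its right endpoint.
By right end: [1,2]  [7,8]  [5,9]  [4,11]  [11,12]  [10,14]  [8,15]  [12,17]  [15,18]  [17,19]
[1,2] uncovered → point at 2; [7,8] uncovered → point at 8; [11,12] uncovered → point at 12; [15,18] uncovered → point at 18.
Points: 2, 8, 12, 18 (4 total).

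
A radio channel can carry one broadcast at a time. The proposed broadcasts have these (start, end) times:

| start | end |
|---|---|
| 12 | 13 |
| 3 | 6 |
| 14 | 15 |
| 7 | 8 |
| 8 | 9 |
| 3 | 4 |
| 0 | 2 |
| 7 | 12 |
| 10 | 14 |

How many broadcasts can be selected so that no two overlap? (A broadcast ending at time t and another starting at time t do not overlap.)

6

By end time: (0,2), (3,4), (3,6), (7,8), (8,9), (7,12), (12,13), (10,14), (14,15).
Pick (0,2); next start ≥ 2 → (3,4); next start ≥ 4 → (7,8); next start ≥ 8 → (8,9); next start ≥ 9 → (12,13); next start ≥ 13 → (14,15).
Selected 6 broadcasts.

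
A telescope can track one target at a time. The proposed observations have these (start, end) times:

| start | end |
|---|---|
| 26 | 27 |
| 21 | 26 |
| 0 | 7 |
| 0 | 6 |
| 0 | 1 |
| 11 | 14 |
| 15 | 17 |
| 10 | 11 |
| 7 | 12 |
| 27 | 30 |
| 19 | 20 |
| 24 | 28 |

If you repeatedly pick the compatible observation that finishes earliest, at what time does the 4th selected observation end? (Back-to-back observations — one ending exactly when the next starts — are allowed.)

Sorted by end: (0,1)  (0,6)  (0,7)  (10,11)  (7,12)  (11,14)  (15,17)  (19,20)  (21,26)  (26,27)  (24,28)  (27,30)
take (0,1); skip (0,6); skip (0,7); take (10,11); take (11,14); take (15,17); take (19,20); take (21,26); take (26,27); take (27,30).
Selected: (0,1) (10,11) (11,14) (15,17) (19,20) (21,26) (26,27) (27,30)

17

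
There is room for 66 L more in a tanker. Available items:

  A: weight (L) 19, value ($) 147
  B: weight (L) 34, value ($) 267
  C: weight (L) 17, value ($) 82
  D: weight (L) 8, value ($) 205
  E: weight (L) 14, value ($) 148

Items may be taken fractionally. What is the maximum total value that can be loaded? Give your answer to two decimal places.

Ratios (sorted): D 25.62, E 10.57, B 7.85, A 7.74, C 4.82
take D (8 @ 205); take E (14 @ 148); take B (34 @ 267); take 10/19 of A → 77.37. Capacity used 66/66.
Total value = 697.37

697.37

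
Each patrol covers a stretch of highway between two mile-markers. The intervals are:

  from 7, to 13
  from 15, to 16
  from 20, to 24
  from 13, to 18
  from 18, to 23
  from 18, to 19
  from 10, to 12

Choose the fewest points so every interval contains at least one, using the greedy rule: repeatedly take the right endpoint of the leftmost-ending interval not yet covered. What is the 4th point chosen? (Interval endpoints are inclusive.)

24

Process intervals by earliest right end; each time one isn't hit yet, stab at its right endpoint.
By right end: [10,12]  [7,13]  [15,16]  [13,18]  [18,19]  [18,23]  [20,24]
[10,12] uncovered → point at 12; [15,16] uncovered → point at 16; [18,19] uncovered → point at 19; [20,24] uncovered → point at 24.
Points: 12, 16, 19, 24 (4 total).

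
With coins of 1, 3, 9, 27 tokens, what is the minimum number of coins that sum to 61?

61 − 2×27→7 − 2×3→1 − 1×1→0
Total coins = 2 + 2 + 1 = 5

5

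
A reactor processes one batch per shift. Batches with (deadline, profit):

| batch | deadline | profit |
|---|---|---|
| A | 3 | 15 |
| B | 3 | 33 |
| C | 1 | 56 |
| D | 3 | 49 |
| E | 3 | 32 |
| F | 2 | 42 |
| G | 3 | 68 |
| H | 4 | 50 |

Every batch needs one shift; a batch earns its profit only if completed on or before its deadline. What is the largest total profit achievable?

223

Sort by profit descending; place each in the latest free slot ≤ its deadline.
Profit order: G=68 C=56 H=50 D=49 F=42 B=33 E=32 A=15
Assign: G→slot 3, C→slot 1, H→slot 4, D→slot 2, F skipped, B skipped, E skipped, A skipped.
Slots: [1:C] [2:D] [3:G] [4:H]
Profit = 56 + 49 + 68 + 50 = 223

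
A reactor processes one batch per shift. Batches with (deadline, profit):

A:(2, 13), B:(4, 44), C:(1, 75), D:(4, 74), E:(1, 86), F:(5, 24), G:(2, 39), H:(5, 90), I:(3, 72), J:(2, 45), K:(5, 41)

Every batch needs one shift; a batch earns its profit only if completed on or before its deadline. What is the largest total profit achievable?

367

By profit: H(d5,90), E(d1,86), C(d1,75), D(d4,74), I(d3,72), J(d2,45), B(d4,44), K(d5,41), G(d2,39), F(d5,24), A(d2,13)
H→slot 5; E→slot 1; C skipped; D→slot 4; I→slot 3; J→slot 2; B skipped; K skipped; G skipped; F skipped; A skipped.
Profit = 86 + 45 + 72 + 74 + 90 = 367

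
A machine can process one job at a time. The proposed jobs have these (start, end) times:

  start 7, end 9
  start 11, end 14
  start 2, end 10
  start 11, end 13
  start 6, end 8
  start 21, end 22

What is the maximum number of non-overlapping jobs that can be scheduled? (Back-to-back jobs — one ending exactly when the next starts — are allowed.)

3

By end time: (6,8), (7,9), (2,10), (11,13), (11,14), (21,22).
Pick (6,8); next start ≥ 8 → (11,13); next start ≥ 13 → (21,22).
Selected 3 jobs.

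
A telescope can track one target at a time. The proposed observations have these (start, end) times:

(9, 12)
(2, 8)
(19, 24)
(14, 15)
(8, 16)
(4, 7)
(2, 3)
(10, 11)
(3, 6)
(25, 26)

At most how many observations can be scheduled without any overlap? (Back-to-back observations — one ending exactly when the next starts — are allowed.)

6

Sort by end time and greedily take each interval whose start is ≥ the last chosen end.
By end time: (2,3), (3,6), (4,7), (2,8), (10,11), (9,12), (14,15), (8,16), (19,24), (25,26).
Pick (2,3); next start ≥ 3 → (3,6); next start ≥ 6 → (10,11); next start ≥ 11 → (14,15); next start ≥ 15 → (19,24); next start ≥ 24 → (25,26).
Selected 6 observations.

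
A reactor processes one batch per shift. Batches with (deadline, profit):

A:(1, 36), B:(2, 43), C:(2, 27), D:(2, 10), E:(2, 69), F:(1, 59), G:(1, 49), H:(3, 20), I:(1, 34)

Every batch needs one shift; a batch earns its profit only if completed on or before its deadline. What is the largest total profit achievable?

148

By profit: E(d2,69), F(d1,59), G(d1,49), B(d2,43), A(d1,36), I(d1,34), C(d2,27), H(d3,20), D(d2,10)
E→slot 2; F→slot 1; G skipped; B skipped; A skipped; I skipped; C skipped; H→slot 3; D skipped.
Profit = 59 + 69 + 20 = 148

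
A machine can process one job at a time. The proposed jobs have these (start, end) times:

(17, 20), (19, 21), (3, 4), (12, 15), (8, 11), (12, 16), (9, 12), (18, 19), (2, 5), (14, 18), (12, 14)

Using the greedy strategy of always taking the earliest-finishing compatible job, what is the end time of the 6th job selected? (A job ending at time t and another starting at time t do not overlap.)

21

Sorted by end: (3,4)  (2,5)  (8,11)  (9,12)  (12,14)  (12,15)  (12,16)  (14,18)  (18,19)  (17,20)  (19,21)
take (3,4); take (8,11); skip (9,12); take (12,14); take (14,18); take (18,19); take (19,21).
Selected: (3,4) (8,11) (12,14) (14,18) (18,19) (19,21)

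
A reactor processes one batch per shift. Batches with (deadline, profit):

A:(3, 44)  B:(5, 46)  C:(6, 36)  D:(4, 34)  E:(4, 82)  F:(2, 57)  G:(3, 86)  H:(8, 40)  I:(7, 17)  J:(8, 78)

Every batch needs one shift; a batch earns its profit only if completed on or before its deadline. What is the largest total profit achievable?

469

Profit order: G=86 E=82 J=78 F=57 B=46 A=44 H=40 C=36 D=34 I=17
Assign: G→slot 3, E→slot 4, J→slot 8, F→slot 2, B→slot 5, A→slot 1, H→slot 7, C→slot 6, D skipped, I skipped.
Slots: [1:A] [2:F] [3:G] [4:E] [5:B] [6:C] [7:H] [8:J]
Profit = 44 + 57 + 86 + 82 + 46 + 36 + 40 + 78 = 469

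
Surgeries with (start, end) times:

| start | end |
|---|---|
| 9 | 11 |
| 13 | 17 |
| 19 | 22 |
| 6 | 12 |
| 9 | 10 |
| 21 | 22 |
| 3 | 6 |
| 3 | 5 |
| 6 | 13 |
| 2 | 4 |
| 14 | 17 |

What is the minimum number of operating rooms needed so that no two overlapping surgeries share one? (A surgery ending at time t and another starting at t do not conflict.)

4

The answer is the maximum number of intervals overlapping at any instant.
Events (time:±→running): 2:+→1 3:+→2 3:+→3 4:-→2 5:-→1 6:-→0 6:+→1 6:+→2 9:+→3 9:+→4 … peak 4.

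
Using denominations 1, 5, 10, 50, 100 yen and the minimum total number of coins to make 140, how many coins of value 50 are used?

140 = 1×100 + 4×10
Count of 50: 0

0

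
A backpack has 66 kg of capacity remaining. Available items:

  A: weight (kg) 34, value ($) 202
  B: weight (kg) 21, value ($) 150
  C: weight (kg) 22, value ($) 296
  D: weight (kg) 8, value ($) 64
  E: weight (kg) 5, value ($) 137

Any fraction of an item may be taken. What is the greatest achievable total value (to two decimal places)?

706.41

Sort by value per unit weight and fill in that order.
Order: E (137/5=27.40) > C (296/22=13.45) > D (64/8=8.00) > B (150/21=7.14) > A (202/34=5.94)
Fill: take E (5 @ 137) → take C (22 @ 296) → take D (8 @ 64) → take B (21 @ 150) → take 10/34 of A → 59.41; 66/66 used.
Total value = 706.41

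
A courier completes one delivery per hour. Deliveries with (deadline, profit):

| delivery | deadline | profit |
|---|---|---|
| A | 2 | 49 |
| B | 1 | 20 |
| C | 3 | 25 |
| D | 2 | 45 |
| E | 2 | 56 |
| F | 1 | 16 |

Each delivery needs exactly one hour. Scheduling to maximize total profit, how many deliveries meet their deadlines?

Profit order: E=56 A=49 D=45 C=25 B=20 F=16
Assign: E→slot 2, A→slot 1, D skipped, C→slot 3, B skipped, F skipped.
Slots: [1:A] [2:E] [3:C]
3 of 6 scheduled.

3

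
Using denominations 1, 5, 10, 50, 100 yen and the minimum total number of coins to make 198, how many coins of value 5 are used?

Greedy: take as many of the largest coin as possible, then repeat with the remainder.
198 − 1×100→98 − 1×50→48 − 4×10→8 − 1×5→3 − 3×1→0
Count of 5: 1

1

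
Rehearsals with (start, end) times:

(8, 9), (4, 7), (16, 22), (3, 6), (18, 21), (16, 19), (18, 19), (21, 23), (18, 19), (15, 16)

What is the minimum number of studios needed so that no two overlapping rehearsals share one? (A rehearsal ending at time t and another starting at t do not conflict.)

starts: [3, 4, 8, 15, 16, 16, 18, 18, 18, 21]
ends:   [6, 7, 9, 16, 19, 19, 19, 21, 22, 23]
s3→1 s4→2 e6→1 e7→0 s8→1 e9→0 s15→1 e16→0 s16→1 s16→2 s18→3 s18→4 s18→5  — peak 5.

5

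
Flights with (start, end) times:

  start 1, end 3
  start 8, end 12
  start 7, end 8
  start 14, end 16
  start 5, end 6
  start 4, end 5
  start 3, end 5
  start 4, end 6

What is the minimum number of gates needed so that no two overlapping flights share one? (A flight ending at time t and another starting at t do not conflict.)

Count concurrent intervals with a sweep; the peak is the room count.
starts: [1, 3, 4, 4, 5, 7, 8, 14]
ends:   [3, 5, 5, 6, 6, 8, 12, 16]
s1→1 e3→0 s3→1 s4→2 s4→3  — peak 3.

3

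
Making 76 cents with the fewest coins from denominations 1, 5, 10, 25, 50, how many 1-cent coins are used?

1

76 = 1×50 + 1×25 + 1×1
Count of 1: 1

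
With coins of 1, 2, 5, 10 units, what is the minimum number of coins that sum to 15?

2

Greedy: take as many of the largest coin as possible, then repeat with the remainder.
15 = 1×10 + 1×5
Total coins = 1 + 1 = 2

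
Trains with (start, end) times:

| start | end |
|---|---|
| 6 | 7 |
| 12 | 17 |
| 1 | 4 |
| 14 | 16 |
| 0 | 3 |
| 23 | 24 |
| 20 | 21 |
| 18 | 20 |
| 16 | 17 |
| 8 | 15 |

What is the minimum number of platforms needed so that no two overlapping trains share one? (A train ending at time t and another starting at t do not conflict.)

starts: [0, 1, 6, 8, 12, 14, 16, 18, 20, 23]
ends:   [3, 4, 7, 15, 16, 17, 17, 20, 21, 24]
s0→1 s1→2 e3→1 e4→0 s6→1 e7→0 s8→1 s12→2 s14→3  — peak 3.

3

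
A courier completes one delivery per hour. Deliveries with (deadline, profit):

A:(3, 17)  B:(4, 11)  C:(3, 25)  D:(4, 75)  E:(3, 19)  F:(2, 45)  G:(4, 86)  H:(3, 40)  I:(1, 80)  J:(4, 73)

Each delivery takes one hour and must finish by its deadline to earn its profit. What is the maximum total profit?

314

Sort by profit descending; place each in the latest free slot ≤ its deadline.
By profit: G(d4,86), I(d1,80), D(d4,75), J(d4,73), F(d2,45), H(d3,40), C(d3,25), E(d3,19), A(d3,17), B(d4,11)
G→slot 4; I→slot 1; D→slot 3; J→slot 2; F skipped; H skipped; C skipped; E skipped; A skipped; B skipped.
Profit = 80 + 73 + 75 + 86 = 314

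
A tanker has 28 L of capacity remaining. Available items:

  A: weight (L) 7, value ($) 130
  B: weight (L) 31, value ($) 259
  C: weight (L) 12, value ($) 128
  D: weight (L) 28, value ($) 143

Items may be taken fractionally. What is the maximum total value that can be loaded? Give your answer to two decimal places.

333.19

Greedy by value/weight ratio, highest first.
Order: A (130/7=18.57) > C (128/12=10.67) > B (259/31=8.35) > D (143/28=5.11)
Fill: take A (7 @ 130) → take C (12 @ 128) → take 9/31 of B → 75.19; 28/28 used.
Total value = 333.19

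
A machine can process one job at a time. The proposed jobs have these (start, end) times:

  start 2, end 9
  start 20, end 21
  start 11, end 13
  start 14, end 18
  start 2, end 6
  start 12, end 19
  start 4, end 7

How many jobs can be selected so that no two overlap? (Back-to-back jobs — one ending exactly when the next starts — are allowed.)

Sort by end time and greedily take each interval whose start is ≥ the last chosen end.
Sorted by end: (2,6)  (4,7)  (2,9)  (11,13)  (14,18)  (12,19)  (20,21)
take (2,6); skip (2,9); take (11,13); take (14,18); take (20,21).
Selected 4 jobs.

4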